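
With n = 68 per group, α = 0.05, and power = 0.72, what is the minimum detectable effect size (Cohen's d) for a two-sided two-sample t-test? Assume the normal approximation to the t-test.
d ≈ 0.44

Minimum detectable effect (two-sample t-test, normal approximation):
d = (z_{α/2} + z_β) / √(n/2)
d = (1.960 + 0.583) / √(68/2)
d = 2.543 / 5.831
d ≈ 0.44

By Cohen's convention (0.2 small / 0.5 medium / 0.8 large): small effect.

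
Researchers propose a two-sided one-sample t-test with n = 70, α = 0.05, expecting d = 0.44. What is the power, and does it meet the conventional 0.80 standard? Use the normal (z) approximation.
Power ≈ 0.96; the study is adequately powered (power ≥ 0.80)

Power calculation (one-sample t-test, normal approximation):
z_β = d · √n - z_{α/2}
z_β = 0.44 · √70 - 1.960
z_β = 0.44 · 8.367 - 1.960
z_β = 1.721

Power = Φ(z_β) = Φ(1.721) ≈ 0.957

Effect size d = 0.44 is small by Cohen's convention (0.2/0.5/0.8).

Threshold: power ≥ 0.80 is conventionally adequate.
Power ≈ 0.96 → the study is adequately powered (power ≥ 0.80).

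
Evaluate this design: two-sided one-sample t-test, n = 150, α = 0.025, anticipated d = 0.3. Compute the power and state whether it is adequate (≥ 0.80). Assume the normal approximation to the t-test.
Power ≈ 0.92; the study is adequately powered (power ≥ 0.80)

Power calculation (one-sample t-test, normal approximation):
z_β = d · √n - z_{α/2}
z_β = 0.3 · √150 - 2.241
z_β = 0.3 · 12.247 - 2.241
z_β = 1.433

Power = Φ(z_β) = Φ(1.433) ≈ 0.924

Effect size d = 0.3 is small by Cohen's convention (0.2/0.5/0.8).

Threshold: power ≥ 0.80 is conventionally adequate.
Power ≈ 0.92 → the study is adequately powered (power ≥ 0.80).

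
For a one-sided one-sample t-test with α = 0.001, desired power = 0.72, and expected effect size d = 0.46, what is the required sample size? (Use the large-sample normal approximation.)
n = 64

Sample size formula (one-sample t-test, normal approximation):
n = ((z_α + z_β) / d)²

z_α = 3.090 (for α = 0.001, one-sided)
z_β = 0.583 (for power = 0.72)
d = 0.46

n = ((3.090 + 0.583) / 0.46)²
n = (7.985)²
n ≈ 63.76
Round up to the next whole number: n = 64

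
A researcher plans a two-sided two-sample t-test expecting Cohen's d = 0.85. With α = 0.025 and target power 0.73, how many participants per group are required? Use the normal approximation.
n = 23 per group

Sample size formula (two-sample t-test, normal approximation):
n = 2 · ((z_{α/2} + z_β) / d)²

z_{α/2} = 2.241 (for α = 0.025, two-sided)
z_β = 0.613 (for power = 0.73)
d = 0.85

n = 2 · ((2.241 + 0.613) / 0.85)²
n = 2 · (3.358)²
n ≈ 22.55
Round up to the next whole number: n = 23 per group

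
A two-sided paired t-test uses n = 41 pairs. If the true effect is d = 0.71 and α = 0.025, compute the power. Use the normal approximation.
Power ≈ 0.99

Power calculation (paired t-test, normal approximation):
z_β = d · √n - z_{α/2}
z_β = 0.71 · √41 - 2.241
z_β = 0.71 · 6.403 - 2.241
z_β = 2.305

Power = Φ(z_β) = Φ(2.305) ≈ 0.989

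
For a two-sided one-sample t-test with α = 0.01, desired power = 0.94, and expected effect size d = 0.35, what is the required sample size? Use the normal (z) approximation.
n = 140

Sample size formula (one-sample t-test, normal approximation):
n = ((z_{α/2} + z_β) / d)²

z_{α/2} = 2.576 (for α = 0.01, two-sided)
z_β = 1.555 (for power = 0.94)
d = 0.35

n = ((2.576 + 1.555) / 0.35)²
n = (11.803)²
n ≈ 139.31
Round up to the next whole number: n = 140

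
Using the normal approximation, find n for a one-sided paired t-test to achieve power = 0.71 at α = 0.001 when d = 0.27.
n = 183 pairs

Sample size formula (paired t-test, normal approximation):
n = ((z_α + z_β) / d)²

z_α = 3.090 (for α = 0.001, one-sided)
z_β = 0.553 (for power = 0.71)
d = 0.27

n = ((3.090 + 0.553) / 0.27)²
n = (13.493)²
n ≈ 182.06
Round up to the next whole number: n = 183 pairs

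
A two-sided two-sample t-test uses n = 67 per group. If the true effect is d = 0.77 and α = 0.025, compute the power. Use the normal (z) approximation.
Power ≈ 0.99

Power calculation (two-sample t-test, normal approximation):
z_β = d · √(n/2) - z_{α/2}
z_β = 0.77 · √(67/2) - 2.241
z_β = 0.77 · 5.788 - 2.241
z_β = 2.215

Power = Φ(z_β) = Φ(2.215) ≈ 0.987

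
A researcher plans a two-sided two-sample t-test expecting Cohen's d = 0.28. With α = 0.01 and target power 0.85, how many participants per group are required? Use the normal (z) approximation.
n = 333 per group

Sample size formula (two-sample t-test, normal approximation):
n = 2 · ((z_{α/2} + z_β) / d)²

z_{α/2} = 2.576 (for α = 0.01, two-sided)
z_β = 1.036 (for power = 0.85)
d = 0.28

n = 2 · ((2.576 + 1.036) / 0.28)²
n = 2 · (12.900)²
n ≈ 332.82
Round up to the next whole number: n = 333 per group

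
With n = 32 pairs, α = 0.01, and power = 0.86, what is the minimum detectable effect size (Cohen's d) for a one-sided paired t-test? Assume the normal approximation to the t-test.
d ≈ 0.60

Minimum detectable effect (paired t-test, normal approximation):
d = (z_α + z_β) / √n
d = (2.326 + 1.080) / √32
d = 3.407 / 5.657
d ≈ 0.60

By Cohen's convention (0.2 small / 0.5 medium / 0.8 large): medium effect.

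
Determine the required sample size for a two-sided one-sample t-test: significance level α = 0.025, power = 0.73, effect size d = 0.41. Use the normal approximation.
n = 49

Sample size formula (one-sample t-test, normal approximation):
n = ((z_{α/2} + z_β) / d)²

z_{α/2} = 2.241 (for α = 0.025, two-sided)
z_β = 0.613 (for power = 0.73)
d = 0.41

n = ((2.241 + 0.613) / 0.41)²
n = (6.961)²
n ≈ 48.46
Round up to the next whole number: n = 49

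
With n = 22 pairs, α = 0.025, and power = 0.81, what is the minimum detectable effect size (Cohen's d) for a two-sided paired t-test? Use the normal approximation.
d ≈ 0.67

Minimum detectable effect (paired t-test, normal approximation):
d = (z_{α/2} + z_β) / √n
d = (2.241 + 0.878) / √22
d = 3.119 / 4.690
d ≈ 0.67

By Cohen's convention (0.2 small / 0.5 medium / 0.8 large): medium effect.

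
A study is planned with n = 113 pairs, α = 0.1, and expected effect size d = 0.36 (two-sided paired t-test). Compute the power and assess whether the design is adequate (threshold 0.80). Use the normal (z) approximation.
Power ≈ 0.99; the study is adequately powered (power ≥ 0.80)

Power calculation (paired t-test, normal approximation):
z_β = d · √n - z_{α/2}
z_β = 0.36 · √113 - 1.645
z_β = 0.36 · 10.630 - 1.645
z_β = 2.182

Power = Φ(z_β) = Φ(2.182) ≈ 0.985

Effect size d = 0.36 is small by Cohen's convention (0.2/0.5/0.8).

Threshold: power ≥ 0.80 is conventionally adequate.
Power ≈ 0.99 → the study is adequately powered (power ≥ 0.80).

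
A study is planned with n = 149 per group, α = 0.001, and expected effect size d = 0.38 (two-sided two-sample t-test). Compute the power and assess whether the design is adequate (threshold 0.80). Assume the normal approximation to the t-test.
Power ≈ 0.50; the study is underpowered (power < 0.80)

Power calculation (two-sample t-test, normal approximation):
z_β = d · √(n/2) - z_{α/2}
z_β = 0.38 · √(149/2) - 3.291
z_β = 0.38 · 8.631 - 3.291
z_β = -0.011

Power = Φ(z_β) = Φ(-0.011) ≈ 0.496

Effect size d = 0.38 is small by Cohen's convention (0.2/0.5/0.8).

Threshold: power ≥ 0.80 is conventionally adequate.
Power ≈ 0.50 → the study is underpowered (power < 0.80).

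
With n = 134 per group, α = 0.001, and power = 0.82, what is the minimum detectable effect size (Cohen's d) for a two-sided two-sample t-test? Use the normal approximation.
d ≈ 0.51

Minimum detectable effect (two-sample t-test, normal approximation):
d = (z_{α/2} + z_β) / √(n/2)
d = (3.291 + 0.915) / √(134/2)
d = 4.206 / 8.185
d ≈ 0.51

By Cohen's convention (0.2 small / 0.5 medium / 0.8 large): medium effect.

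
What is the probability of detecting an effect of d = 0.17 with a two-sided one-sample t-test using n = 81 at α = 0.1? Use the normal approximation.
Power ≈ 0.45

Power calculation (one-sample t-test, normal approximation):
z_β = d · √n - z_{α/2}
z_β = 0.17 · √81 - 1.645
z_β = 0.17 · 9.000 - 1.645
z_β = -0.115

Power = Φ(z_β) = Φ(-0.115) ≈ 0.454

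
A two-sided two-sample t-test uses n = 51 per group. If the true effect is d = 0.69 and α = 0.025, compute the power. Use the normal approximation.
Power ≈ 0.89

Power calculation (two-sample t-test, normal approximation):
z_β = d · √(n/2) - z_{α/2}
z_β = 0.69 · √(51/2) - 2.241
z_β = 0.69 · 5.050 - 2.241
z_β = 1.243

Power = Φ(z_β) = Φ(1.243) ≈ 0.893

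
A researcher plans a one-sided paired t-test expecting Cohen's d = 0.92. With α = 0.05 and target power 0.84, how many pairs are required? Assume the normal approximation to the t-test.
n = 9 pairs

Sample size formula (paired t-test, normal approximation):
n = ((z_α + z_β) / d)²

z_α = 1.645 (for α = 0.05, one-sided)
z_β = 0.994 (for power = 0.84)
d = 0.92

n = ((1.645 + 0.994) / 0.92)²
n = (2.868)²
n ≈ 8.23
Round up to the next whole number: n = 9 pairs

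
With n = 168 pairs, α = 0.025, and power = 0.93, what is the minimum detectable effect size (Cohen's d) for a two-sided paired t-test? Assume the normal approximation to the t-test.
d ≈ 0.29

Minimum detectable effect (paired t-test, normal approximation):
d = (z_{α/2} + z_β) / √n
d = (2.241 + 1.476) / √168
d = 3.717 / 12.961
d ≈ 0.29

By Cohen's convention (0.2 small / 0.5 medium / 0.8 large): small effect.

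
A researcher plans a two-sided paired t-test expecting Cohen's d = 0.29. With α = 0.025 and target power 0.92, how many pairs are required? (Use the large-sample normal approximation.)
n = 159 pairs

Sample size formula (paired t-test, normal approximation):
n = ((z_{α/2} + z_β) / d)²

z_{α/2} = 2.241 (for α = 0.025, two-sided)
z_β = 1.405 (for power = 0.92)
d = 0.29

n = ((2.241 + 1.405) / 0.29)²
n = (12.572)²
n ≈ 158.06
Round up to the next whole number: n = 159 pairs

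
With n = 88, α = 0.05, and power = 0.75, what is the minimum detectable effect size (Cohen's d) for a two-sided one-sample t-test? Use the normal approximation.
d ≈ 0.28

Minimum detectable effect (one-sample t-test, normal approximation):
d = (z_{α/2} + z_β) / √n
d = (1.960 + 0.674) / √88
d = 2.634 / 9.381
d ≈ 0.28

By Cohen's convention (0.2 small / 0.5 medium / 0.8 large): small effect.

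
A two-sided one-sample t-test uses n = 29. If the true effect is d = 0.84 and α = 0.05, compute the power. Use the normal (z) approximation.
Power ≈ 0.99

Power calculation (one-sample t-test, normal approximation):
z_β = d · √n - z_{α/2}
z_β = 0.84 · √29 - 1.960
z_β = 0.84 · 5.385 - 1.960
z_β = 2.564

Power = Φ(z_β) = Φ(2.564) ≈ 0.995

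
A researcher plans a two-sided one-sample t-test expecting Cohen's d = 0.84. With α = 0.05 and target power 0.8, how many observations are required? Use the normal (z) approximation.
n = 12

Sample size formula (one-sample t-test, normal approximation):
n = ((z_{α/2} + z_β) / d)²

z_{α/2} = 1.960 (for α = 0.05, two-sided)
z_β = 0.842 (for power = 0.8)
d = 0.84

n = ((1.960 + 0.842) / 0.84)²
n = (3.336)²
n ≈ 11.13
Round up to the next whole number: n = 12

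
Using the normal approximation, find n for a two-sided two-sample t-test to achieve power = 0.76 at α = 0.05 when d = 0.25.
n = 228 per group

Sample size formula (two-sample t-test, normal approximation):
n = 2 · ((z_{α/2} + z_β) / d)²

z_{α/2} = 1.960 (for α = 0.05, two-sided)
z_β = 0.706 (for power = 0.76)
d = 0.25

n = 2 · ((1.960 + 0.706) / 0.25)²
n = 2 · (10.664)²
n ≈ 227.44
Round up to the next whole number: n = 228 per group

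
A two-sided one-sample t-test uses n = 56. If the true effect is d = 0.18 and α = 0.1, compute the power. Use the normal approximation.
Power ≈ 0.38

Power calculation (one-sample t-test, normal approximation):
z_β = d · √n - z_{α/2}
z_β = 0.18 · √56 - 1.645
z_β = 0.18 · 7.483 - 1.645
z_β = -0.298

Power = Φ(z_β) = Φ(-0.298) ≈ 0.383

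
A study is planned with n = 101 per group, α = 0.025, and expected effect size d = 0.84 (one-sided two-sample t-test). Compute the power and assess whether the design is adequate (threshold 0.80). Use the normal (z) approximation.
Power ≈ 1.00; the study is adequately powered (power ≥ 0.80)

Power calculation (two-sample t-test, normal approximation):
z_β = d · √(n/2) - z_α
z_β = 0.84 · √(101/2) - 1.960
z_β = 0.84 · 7.106 - 1.960
z_β = 4.009

Power = Φ(z_β) = Φ(4.009) ≈ 1.000

Effect size d = 0.84 is large by Cohen's convention (0.2/0.5/0.8).

Threshold: power ≥ 0.80 is conventionally adequate.
Power ≈ 1.00 → the study is adequately powered (power ≥ 0.80).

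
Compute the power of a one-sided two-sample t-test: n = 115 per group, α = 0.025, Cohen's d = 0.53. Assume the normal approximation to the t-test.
Power ≈ 0.98

Power calculation (two-sample t-test, normal approximation):
z_β = d · √(n/2) - z_α
z_β = 0.53 · √(115/2) - 1.960
z_β = 0.53 · 7.583 - 1.960
z_β = 2.059

Power = Φ(z_β) = Φ(2.059) ≈ 0.980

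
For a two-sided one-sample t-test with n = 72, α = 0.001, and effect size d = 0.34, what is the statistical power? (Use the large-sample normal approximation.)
Power ≈ 0.34

Power calculation (one-sample t-test, normal approximation):
z_β = d · √n - z_{α/2}
z_β = 0.34 · √72 - 3.291
z_β = 0.34 · 8.485 - 3.291
z_β = -0.406

Power = Φ(z_β) = Φ(-0.406) ≈ 0.343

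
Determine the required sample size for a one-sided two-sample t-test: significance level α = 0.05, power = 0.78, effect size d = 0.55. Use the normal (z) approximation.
n = 39 per group

Sample size formula (two-sample t-test, normal approximation):
n = 2 · ((z_α + z_β) / d)²

z_α = 1.645 (for α = 0.05, one-sided)
z_β = 0.772 (for power = 0.78)
d = 0.55

n = 2 · ((1.645 + 0.772) / 0.55)²
n = 2 · (4.395)²
n ≈ 38.63
Round up to the next whole number: n = 39 per group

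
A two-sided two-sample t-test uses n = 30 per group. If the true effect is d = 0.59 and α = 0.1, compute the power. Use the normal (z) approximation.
Power ≈ 0.74

Power calculation (two-sample t-test, normal approximation):
z_β = d · √(n/2) - z_{α/2}
z_β = 0.59 · √(30/2) - 1.645
z_β = 0.59 · 3.873 - 1.645
z_β = 0.640

Power = Φ(z_β) = Φ(0.640) ≈ 0.739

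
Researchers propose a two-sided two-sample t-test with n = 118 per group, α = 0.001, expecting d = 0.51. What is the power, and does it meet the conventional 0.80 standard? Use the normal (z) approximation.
Power ≈ 0.73; the study is underpowered (power < 0.80)

Power calculation (two-sample t-test, normal approximation):
z_β = d · √(n/2) - z_{α/2}
z_β = 0.51 · √(118/2) - 3.291
z_β = 0.51 · 7.681 - 3.291
z_β = 0.627

Power = Φ(z_β) = Φ(0.627) ≈ 0.735

Effect size d = 0.51 is medium by Cohen's convention (0.2/0.5/0.8).

Threshold: power ≥ 0.80 is conventionally adequate.
Power ≈ 0.73 → the study is underpowered (power < 0.80).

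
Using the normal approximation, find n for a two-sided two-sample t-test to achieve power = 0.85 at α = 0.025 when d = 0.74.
n = 40 per group

Sample size formula (two-sample t-test, normal approximation):
n = 2 · ((z_{α/2} + z_β) / d)²

z_{α/2} = 2.241 (for α = 0.025, two-sided)
z_β = 1.036 (for power = 0.85)
d = 0.74

n = 2 · ((2.241 + 1.036) / 0.74)²
n = 2 · (4.428)²
n ≈ 39.21
Round up to the next whole number: n = 40 per group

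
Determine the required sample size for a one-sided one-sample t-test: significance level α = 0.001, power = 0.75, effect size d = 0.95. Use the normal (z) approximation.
n = 16

Sample size formula (one-sample t-test, normal approximation):
n = ((z_α + z_β) / d)²

z_α = 3.090 (for α = 0.001, one-sided)
z_β = 0.674 (for power = 0.75)
d = 0.95

n = ((3.090 + 0.674) / 0.95)²
n = (3.962)²
n ≈ 15.70
Round up to the next whole number: n = 16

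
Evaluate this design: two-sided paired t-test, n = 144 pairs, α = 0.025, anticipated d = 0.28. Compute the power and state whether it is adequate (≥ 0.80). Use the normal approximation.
Power ≈ 0.87; the study is adequately powered (power ≥ 0.80)

Power calculation (paired t-test, normal approximation):
z_β = d · √n - z_{α/2}
z_β = 0.28 · √144 - 2.241
z_β = 0.28 · 12.000 - 2.241
z_β = 1.119

Power = Φ(z_β) = Φ(1.119) ≈ 0.868

Effect size d = 0.28 is small by Cohen's convention (0.2/0.5/0.8).

Threshold: power ≥ 0.80 is conventionally adequate.
Power ≈ 0.87 → the study is adequately powered (power ≥ 0.80).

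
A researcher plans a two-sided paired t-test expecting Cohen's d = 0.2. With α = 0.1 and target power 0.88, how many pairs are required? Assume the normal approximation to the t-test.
n = 199 pairs

Sample size formula (paired t-test, normal approximation):
n = ((z_{α/2} + z_β) / d)²

z_{α/2} = 1.645 (for α = 0.1, two-sided)
z_β = 1.175 (for power = 0.88)
d = 0.2

n = ((1.645 + 1.175) / 0.2)²
n = (14.100)²
n ≈ 198.81
Round up to the next whole number: n = 199 pairs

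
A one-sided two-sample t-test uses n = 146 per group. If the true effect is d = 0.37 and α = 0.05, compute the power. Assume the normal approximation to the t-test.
Power ≈ 0.94

Power calculation (two-sample t-test, normal approximation):
z_β = d · √(n/2) - z_α
z_β = 0.37 · √(146/2) - 1.645
z_β = 0.37 · 8.544 - 1.645
z_β = 1.516

Power = Φ(z_β) = Φ(1.516) ≈ 0.935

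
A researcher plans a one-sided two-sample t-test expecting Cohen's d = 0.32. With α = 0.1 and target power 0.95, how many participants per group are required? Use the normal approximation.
n = 168 per group

Sample size formula (two-sample t-test, normal approximation):
n = 2 · ((z_α + z_β) / d)²

z_α = 1.282 (for α = 0.1, one-sided)
z_β = 1.645 (for power = 0.95)
d = 0.32

n = 2 · ((1.282 + 1.645) / 0.32)²
n = 2 · (9.147)²
n ≈ 167.34
Round up to the next whole number: n = 168 per group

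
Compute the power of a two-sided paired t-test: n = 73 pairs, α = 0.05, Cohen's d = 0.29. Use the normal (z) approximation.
Power ≈ 0.70

Power calculation (paired t-test, normal approximation):
z_β = d · √n - z_{α/2}
z_β = 0.29 · √73 - 1.960
z_β = 0.29 · 8.544 - 1.960
z_β = 0.518

Power = Φ(z_β) = Φ(0.518) ≈ 0.698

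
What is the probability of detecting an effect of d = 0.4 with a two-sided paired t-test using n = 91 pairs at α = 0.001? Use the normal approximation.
Power ≈ 0.70

Power calculation (paired t-test, normal approximation):
z_β = d · √n - z_{α/2}
z_β = 0.4 · √91 - 3.291
z_β = 0.4 · 9.539 - 3.291
z_β = 0.525

Power = Φ(z_β) = Φ(0.525) ≈ 0.700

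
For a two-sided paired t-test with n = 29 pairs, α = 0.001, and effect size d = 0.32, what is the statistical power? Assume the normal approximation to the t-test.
Power ≈ 0.06

Power calculation (paired t-test, normal approximation):
z_β = d · √n - z_{α/2}
z_β = 0.32 · √29 - 3.291
z_β = 0.32 · 5.385 - 3.291
z_β = -1.567

Power = Φ(z_β) = Φ(-1.567) ≈ 0.059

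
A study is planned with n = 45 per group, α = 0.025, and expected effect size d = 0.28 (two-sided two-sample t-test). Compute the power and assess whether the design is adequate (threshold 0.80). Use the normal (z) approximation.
Power ≈ 0.18; the study is underpowered (power < 0.80)

Power calculation (two-sample t-test, normal approximation):
z_β = d · √(n/2) - z_{α/2}
z_β = 0.28 · √(45/2) - 2.241
z_β = 0.28 · 4.743 - 2.241
z_β = -0.913

Power = Φ(z_β) = Φ(-0.913) ≈ 0.181

Effect size d = 0.28 is small by Cohen's convention (0.2/0.5/0.8).

Threshold: power ≥ 0.80 is conventionally adequate.
Power ≈ 0.18 → the study is underpowered (power < 0.80).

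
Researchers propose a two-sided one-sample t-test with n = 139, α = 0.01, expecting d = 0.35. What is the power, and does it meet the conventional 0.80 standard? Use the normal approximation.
Power ≈ 0.94; the study is adequately powered (power ≥ 0.80)

Power calculation (one-sample t-test, normal approximation):
z_β = d · √n - z_{α/2}
z_β = 0.35 · √139 - 2.576
z_β = 0.35 · 11.790 - 2.576
z_β = 1.551

Power = Φ(z_β) = Φ(1.551) ≈ 0.940

Effect size d = 0.35 is small by Cohen's convention (0.2/0.5/0.8).

Threshold: power ≥ 0.80 is conventionally adequate.
Power ≈ 0.94 → the study is adequately powered (power ≥ 0.80).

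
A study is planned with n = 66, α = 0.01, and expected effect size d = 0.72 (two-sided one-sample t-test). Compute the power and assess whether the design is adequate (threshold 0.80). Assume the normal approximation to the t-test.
Power ≈ 1.00; the study is adequately powered (power ≥ 0.80)

Power calculation (one-sample t-test, normal approximation):
z_β = d · √n - z_{α/2}
z_β = 0.72 · √66 - 2.576
z_β = 0.72 · 8.124 - 2.576
z_β = 3.273

Power = Φ(z_β) = Φ(3.273) ≈ 0.999

Effect size d = 0.72 is medium by Cohen's convention (0.2/0.5/0.8).

Threshold: power ≥ 0.80 is conventionally adequate.
Power ≈ 1.00 → the study is adequately powered (power ≥ 0.80).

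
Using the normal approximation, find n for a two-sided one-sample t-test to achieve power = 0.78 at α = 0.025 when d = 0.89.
n = 12

Sample size formula (one-sample t-test, normal approximation):
n = ((z_{α/2} + z_β) / d)²

z_{α/2} = 2.241 (for α = 0.025, two-sided)
z_β = 0.772 (for power = 0.78)
d = 0.89

n = ((2.241 + 0.772) / 0.89)²
n = (3.385)²
n ≈ 11.46
Round up to the next whole number: n = 12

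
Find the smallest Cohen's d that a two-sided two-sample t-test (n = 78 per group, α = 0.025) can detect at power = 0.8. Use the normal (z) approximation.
d ≈ 0.49

Minimum detectable effect (two-sample t-test, normal approximation):
d = (z_{α/2} + z_β) / √(n/2)
d = (2.241 + 0.842) / √(78/2)
d = 3.083 / 6.245
d ≈ 0.49

By Cohen's convention (0.2 small / 0.5 medium / 0.8 large): small effect.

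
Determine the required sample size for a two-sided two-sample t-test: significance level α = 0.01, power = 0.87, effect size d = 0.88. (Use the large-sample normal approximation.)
n = 36 per group

Sample size formula (two-sample t-test, normal approximation):
n = 2 · ((z_{α/2} + z_β) / d)²

z_{α/2} = 2.576 (for α = 0.01, two-sided)
z_β = 1.126 (for power = 0.87)
d = 0.88

n = 2 · ((2.576 + 1.126) / 0.88)²
n = 2 · (4.207)²
n ≈ 35.40
Round up to the next whole number: n = 36 per group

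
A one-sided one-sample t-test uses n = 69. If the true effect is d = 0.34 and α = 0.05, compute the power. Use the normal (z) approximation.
Power ≈ 0.88

Power calculation (one-sample t-test, normal approximation):
z_β = d · √n - z_α
z_β = 0.34 · √69 - 1.645
z_β = 0.34 · 8.307 - 1.645
z_β = 1.179

Power = Φ(z_β) = Φ(1.179) ≈ 0.881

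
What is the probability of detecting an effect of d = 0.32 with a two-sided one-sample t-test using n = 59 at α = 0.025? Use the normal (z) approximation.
Power ≈ 0.59

Power calculation (one-sample t-test, normal approximation):
z_β = d · √n - z_{α/2}
z_β = 0.32 · √59 - 2.241
z_β = 0.32 · 7.681 - 2.241
z_β = 0.217

Power = Φ(z_β) = Φ(0.217) ≈ 0.586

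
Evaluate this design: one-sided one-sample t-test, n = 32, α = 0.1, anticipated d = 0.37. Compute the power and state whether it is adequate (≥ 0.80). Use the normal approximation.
Power ≈ 0.79; the study is underpowered (power < 0.80)

Power calculation (one-sample t-test, normal approximation):
z_β = d · √n - z_α
z_β = 0.37 · √32 - 1.282
z_β = 0.37 · 5.657 - 1.282
z_β = 0.811

Power = Φ(z_β) = Φ(0.811) ≈ 0.791

Effect size d = 0.37 is small by Cohen's convention (0.2/0.5/0.8).

Threshold: power ≥ 0.80 is conventionally adequate.
Power ≈ 0.79 → the study is underpowered (power < 0.80).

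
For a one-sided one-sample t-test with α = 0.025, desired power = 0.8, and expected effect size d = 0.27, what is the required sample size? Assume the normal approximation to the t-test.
n = 108

Sample size formula (one-sample t-test, normal approximation):
n = ((z_α + z_β) / d)²

z_α = 1.960 (for α = 0.025, one-sided)
z_β = 0.842 (for power = 0.8)
d = 0.27

n = ((1.960 + 0.842) / 0.27)²
n = (10.378)²
n ≈ 107.70
Round up to the next whole number: n = 108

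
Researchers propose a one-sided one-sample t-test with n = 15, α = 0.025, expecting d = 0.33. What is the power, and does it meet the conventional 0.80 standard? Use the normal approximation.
Power ≈ 0.25; the study is underpowered (power < 0.80)

Power calculation (one-sample t-test, normal approximation):
z_β = d · √n - z_α
z_β = 0.33 · √15 - 1.960
z_β = 0.33 · 3.873 - 1.960
z_β = -0.682

Power = Φ(z_β) = Φ(-0.682) ≈ 0.248

Effect size d = 0.33 is small by Cohen's convention (0.2/0.5/0.8).

Threshold: power ≥ 0.80 is conventionally adequate.
Power ≈ 0.25 → the study is underpowered (power < 0.80).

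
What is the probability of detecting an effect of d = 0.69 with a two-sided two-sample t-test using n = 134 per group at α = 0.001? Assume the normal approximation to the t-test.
Power ≈ 0.99

Power calculation (two-sample t-test, normal approximation):
z_β = d · √(n/2) - z_{α/2}
z_β = 0.69 · √(134/2) - 3.291
z_β = 0.69 · 8.185 - 3.291
z_β = 2.357

Power = Φ(z_β) = Φ(2.357) ≈ 0.991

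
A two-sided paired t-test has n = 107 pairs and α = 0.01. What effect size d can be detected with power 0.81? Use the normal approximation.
d ≈ 0.33

Minimum detectable effect (paired t-test, normal approximation):
d = (z_{α/2} + z_β) / √n
d = (2.576 + 0.878) / √107
d = 3.454 / 10.344
d ≈ 0.33

By Cohen's convention (0.2 small / 0.5 medium / 0.8 large): small effect.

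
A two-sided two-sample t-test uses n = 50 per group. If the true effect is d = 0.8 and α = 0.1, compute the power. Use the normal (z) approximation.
Power ≈ 0.99

Power calculation (two-sample t-test, normal approximation):
z_β = d · √(n/2) - z_{α/2}
z_β = 0.8 · √(50/2) - 1.645
z_β = 0.8 · 5.000 - 1.645
z_β = 2.355

Power = Φ(z_β) = Φ(2.355) ≈ 0.991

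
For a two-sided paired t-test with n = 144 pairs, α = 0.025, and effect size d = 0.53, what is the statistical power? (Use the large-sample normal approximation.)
Power ≈ 1.00

Power calculation (paired t-test, normal approximation):
z_β = d · √n - z_{α/2}
z_β = 0.53 · √144 - 2.241
z_β = 0.53 · 12.000 - 2.241
z_β = 4.119

Power = Φ(z_β) = Φ(4.119) ≈ 1.000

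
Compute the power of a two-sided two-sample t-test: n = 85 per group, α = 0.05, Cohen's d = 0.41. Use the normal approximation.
Power ≈ 0.76

Power calculation (two-sample t-test, normal approximation):
z_β = d · √(n/2) - z_{α/2}
z_β = 0.41 · √(85/2) - 1.960
z_β = 0.41 · 6.519 - 1.960
z_β = 0.713

Power = Φ(z_β) = Φ(0.713) ≈ 0.762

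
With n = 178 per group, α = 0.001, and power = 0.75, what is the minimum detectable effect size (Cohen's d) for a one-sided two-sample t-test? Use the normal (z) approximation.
d ≈ 0.40

Minimum detectable effect (two-sample t-test, normal approximation):
d = (z_α + z_β) / √(n/2)
d = (3.090 + 0.674) / √(178/2)
d = 3.765 / 9.434
d ≈ 0.40

By Cohen's convention (0.2 small / 0.5 medium / 0.8 large): small effect.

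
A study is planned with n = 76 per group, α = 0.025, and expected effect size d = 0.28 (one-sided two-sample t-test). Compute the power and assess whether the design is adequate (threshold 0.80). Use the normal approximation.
Power ≈ 0.41; the study is underpowered (power < 0.80)

Power calculation (two-sample t-test, normal approximation):
z_β = d · √(n/2) - z_α
z_β = 0.28 · √(76/2) - 1.960
z_β = 0.28 · 6.164 - 1.960
z_β = -0.234

Power = Φ(z_β) = Φ(-0.234) ≈ 0.408

Effect size d = 0.28 is small by Cohen's convention (0.2/0.5/0.8).

Threshold: power ≥ 0.80 is conventionally adequate.
Power ≈ 0.41 → the study is underpowered (power < 0.80).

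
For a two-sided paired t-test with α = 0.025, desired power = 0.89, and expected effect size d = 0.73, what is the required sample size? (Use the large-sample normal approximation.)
n = 23 pairs

Sample size formula (paired t-test, normal approximation):
n = ((z_{α/2} + z_β) / d)²

z_{α/2} = 2.241 (for α = 0.025, two-sided)
z_β = 1.227 (for power = 0.89)
d = 0.73

n = ((2.241 + 1.227) / 0.73)²
n = (4.751)²
n ≈ 22.57
Round up to the next whole number: n = 23 pairs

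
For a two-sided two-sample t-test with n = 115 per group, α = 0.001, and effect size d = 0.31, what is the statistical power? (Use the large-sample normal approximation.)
Power ≈ 0.17

Power calculation (two-sample t-test, normal approximation):
z_β = d · √(n/2) - z_{α/2}
z_β = 0.31 · √(115/2) - 3.291
z_β = 0.31 · 7.583 - 3.291
z_β = -0.940

Power = Φ(z_β) = Φ(-0.940) ≈ 0.174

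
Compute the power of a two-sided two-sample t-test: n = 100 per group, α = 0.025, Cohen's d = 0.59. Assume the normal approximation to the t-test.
Power ≈ 0.97

Power calculation (two-sample t-test, normal approximation):
z_β = d · √(n/2) - z_{α/2}
z_β = 0.59 · √(100/2) - 2.241
z_β = 0.59 · 7.071 - 2.241
z_β = 1.931

Power = Φ(z_β) = Φ(1.931) ≈ 0.973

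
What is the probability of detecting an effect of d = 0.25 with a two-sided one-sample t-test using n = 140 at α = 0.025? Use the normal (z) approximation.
Power ≈ 0.76

Power calculation (one-sample t-test, normal approximation):
z_β = d · √n - z_{α/2}
z_β = 0.25 · √140 - 2.241
z_β = 0.25 · 11.832 - 2.241
z_β = 0.717

Power = Φ(z_β) = Φ(0.717) ≈ 0.763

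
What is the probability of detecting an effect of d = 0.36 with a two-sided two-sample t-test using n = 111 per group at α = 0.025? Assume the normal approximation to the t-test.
Power ≈ 0.67

Power calculation (two-sample t-test, normal approximation):
z_β = d · √(n/2) - z_{α/2}
z_β = 0.36 · √(111/2) - 2.241
z_β = 0.36 · 7.450 - 2.241
z_β = 0.441

Power = Φ(z_β) = Φ(0.441) ≈ 0.670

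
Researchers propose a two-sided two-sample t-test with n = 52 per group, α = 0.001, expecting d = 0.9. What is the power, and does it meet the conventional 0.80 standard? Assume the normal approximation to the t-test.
Power ≈ 0.90; the study is adequately powered (power ≥ 0.80)

Power calculation (two-sample t-test, normal approximation):
z_β = d · √(n/2) - z_{α/2}
z_β = 0.9 · √(52/2) - 3.291
z_β = 0.9 · 5.099 - 3.291
z_β = 1.299

Power = Φ(z_β) = Φ(1.299) ≈ 0.903

Effect size d = 0.9 is large by Cohen's convention (0.2/0.5/0.8).

Threshold: power ≥ 0.80 is conventionally adequate.
Power ≈ 0.90 → the study is adequately powered (power ≥ 0.80).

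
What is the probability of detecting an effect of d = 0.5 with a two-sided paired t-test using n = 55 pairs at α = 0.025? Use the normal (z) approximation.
Power ≈ 0.93

Power calculation (paired t-test, normal approximation):
z_β = d · √n - z_{α/2}
z_β = 0.5 · √55 - 2.241
z_β = 0.5 · 7.416 - 2.241
z_β = 1.467

Power = Φ(z_β) = Φ(1.467) ≈ 0.929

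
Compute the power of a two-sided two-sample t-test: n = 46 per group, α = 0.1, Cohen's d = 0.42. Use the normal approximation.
Power ≈ 0.64

Power calculation (two-sample t-test, normal approximation):
z_β = d · √(n/2) - z_{α/2}
z_β = 0.42 · √(46/2) - 1.645
z_β = 0.42 · 4.796 - 1.645
z_β = 0.369

Power = Φ(z_β) = Φ(0.369) ≈ 0.644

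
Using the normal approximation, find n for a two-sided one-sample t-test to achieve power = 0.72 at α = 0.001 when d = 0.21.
n = 341

Sample size formula (one-sample t-test, normal approximation):
n = ((z_{α/2} + z_β) / d)²

z_{α/2} = 3.291 (for α = 0.001, two-sided)
z_β = 0.583 (for power = 0.72)
d = 0.21

n = ((3.291 + 0.583) / 0.21)²
n = (18.448)²
n ≈ 340.33
Round up to the next whole number: n = 341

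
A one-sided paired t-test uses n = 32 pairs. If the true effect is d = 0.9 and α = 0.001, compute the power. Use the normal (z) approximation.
Power ≈ 0.98

Power calculation (paired t-test, normal approximation):
z_β = d · √n - z_α
z_β = 0.9 · √32 - 3.090
z_β = 0.9 · 5.657 - 3.090
z_β = 2.001

Power = Φ(z_β) = Φ(2.001) ≈ 0.977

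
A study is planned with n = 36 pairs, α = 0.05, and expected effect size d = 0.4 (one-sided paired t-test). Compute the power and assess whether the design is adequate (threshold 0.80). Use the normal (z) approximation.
Power ≈ 0.77; the study is underpowered (power < 0.80)

Power calculation (paired t-test, normal approximation):
z_β = d · √n - z_α
z_β = 0.4 · √36 - 1.645
z_β = 0.4 · 6.000 - 1.645
z_β = 0.755

Power = Φ(z_β) = Φ(0.755) ≈ 0.775

Effect size d = 0.4 is small by Cohen's convention (0.2/0.5/0.8).

Threshold: power ≥ 0.80 is conventionally adequate.
Power ≈ 0.77 → the study is underpowered (power < 0.80).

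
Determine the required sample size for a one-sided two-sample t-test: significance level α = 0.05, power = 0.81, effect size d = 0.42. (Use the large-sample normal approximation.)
n = 73 per group

Sample size formula (two-sample t-test, normal approximation):
n = 2 · ((z_α + z_β) / d)²

z_α = 1.645 (for α = 0.05, one-sided)
z_β = 0.878 (for power = 0.81)
d = 0.42

n = 2 · ((1.645 + 0.878) / 0.42)²
n = 2 · (6.007)²
n ≈ 72.17
Round up to the next whole number: n = 73 per group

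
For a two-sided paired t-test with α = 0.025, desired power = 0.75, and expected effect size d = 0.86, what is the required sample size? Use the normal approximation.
n = 12 pairs

Sample size formula (paired t-test, normal approximation):
n = ((z_{α/2} + z_β) / d)²

z_{α/2} = 2.241 (for α = 0.025, two-sided)
z_β = 0.674 (for power = 0.75)
d = 0.86

n = ((2.241 + 0.674) / 0.86)²
n = (3.390)²
n ≈ 11.49
Round up to the next whole number: n = 12 pairs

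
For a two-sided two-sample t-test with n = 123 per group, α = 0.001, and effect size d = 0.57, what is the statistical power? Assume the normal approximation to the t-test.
Power ≈ 0.88

Power calculation (two-sample t-test, normal approximation):
z_β = d · √(n/2) - z_{α/2}
z_β = 0.57 · √(123/2) - 3.291
z_β = 0.57 · 7.842 - 3.291
z_β = 1.180

Power = Φ(z_β) = Φ(1.180) ≈ 0.881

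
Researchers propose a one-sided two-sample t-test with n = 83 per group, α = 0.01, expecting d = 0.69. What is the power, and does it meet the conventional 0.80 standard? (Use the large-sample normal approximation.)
Power ≈ 0.98; the study is adequately powered (power ≥ 0.80)

Power calculation (two-sample t-test, normal approximation):
z_β = d · √(n/2) - z_α
z_β = 0.69 · √(83/2) - 2.326
z_β = 0.69 · 6.442 - 2.326
z_β = 2.119

Power = Φ(z_β) = Φ(2.119) ≈ 0.983

Effect size d = 0.69 is medium by Cohen's convention (0.2/0.5/0.8).

Threshold: power ≥ 0.80 is conventionally adequate.
Power ≈ 0.98 → the study is adequately powered (power ≥ 0.80).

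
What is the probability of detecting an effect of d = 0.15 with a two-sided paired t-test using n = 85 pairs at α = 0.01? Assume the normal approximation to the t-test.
Power ≈ 0.12

Power calculation (paired t-test, normal approximation):
z_β = d · √n - z_{α/2}
z_β = 0.15 · √85 - 2.576
z_β = 0.15 · 9.220 - 2.576
z_β = -1.193

Power = Φ(z_β) = Φ(-1.193) ≈ 0.116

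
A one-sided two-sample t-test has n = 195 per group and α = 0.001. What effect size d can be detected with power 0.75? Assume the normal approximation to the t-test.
d ≈ 0.38

Minimum detectable effect (two-sample t-test, normal approximation):
d = (z_α + z_β) / √(n/2)
d = (3.090 + 0.674) / √(195/2)
d = 3.765 / 9.874
d ≈ 0.38

By Cohen's convention (0.2 small / 0.5 medium / 0.8 large): small effect.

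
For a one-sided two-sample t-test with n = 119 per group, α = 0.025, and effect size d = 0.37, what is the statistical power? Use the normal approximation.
Power ≈ 0.81

Power calculation (two-sample t-test, normal approximation):
z_β = d · √(n/2) - z_α
z_β = 0.37 · √(119/2) - 1.960
z_β = 0.37 · 7.714 - 1.960
z_β = 0.894

Power = Φ(z_β) = Φ(0.894) ≈ 0.814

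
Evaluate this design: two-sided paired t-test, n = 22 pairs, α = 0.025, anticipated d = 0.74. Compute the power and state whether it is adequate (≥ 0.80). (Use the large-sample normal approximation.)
Power ≈ 0.89; the study is adequately powered (power ≥ 0.80)

Power calculation (paired t-test, normal approximation):
z_β = d · √n - z_{α/2}
z_β = 0.74 · √22 - 2.241
z_β = 0.74 · 4.690 - 2.241
z_β = 1.230

Power = Φ(z_β) = Φ(1.230) ≈ 0.891

Effect size d = 0.74 is medium by Cohen's convention (0.2/0.5/0.8).

Threshold: power ≥ 0.80 is conventionally adequate.
Power ≈ 0.89 → the study is adequately powered (power ≥ 0.80).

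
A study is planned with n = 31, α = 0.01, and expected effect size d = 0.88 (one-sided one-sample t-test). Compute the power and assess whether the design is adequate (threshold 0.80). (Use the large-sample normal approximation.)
Power ≈ 0.99; the study is adequately powered (power ≥ 0.80)

Power calculation (one-sample t-test, normal approximation):
z_β = d · √n - z_α
z_β = 0.88 · √31 - 2.326
z_β = 0.88 · 5.568 - 2.326
z_β = 2.573

Power = Φ(z_β) = Φ(2.573) ≈ 0.995

Effect size d = 0.88 is large by Cohen's convention (0.2/0.5/0.8).

Threshold: power ≥ 0.80 is conventionally adequate.
Power ≈ 0.99 → the study is adequately powered (power ≥ 0.80).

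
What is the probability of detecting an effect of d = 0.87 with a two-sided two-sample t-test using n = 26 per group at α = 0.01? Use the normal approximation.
Power ≈ 0.71

Power calculation (two-sample t-test, normal approximation):
z_β = d · √(n/2) - z_{α/2}
z_β = 0.87 · √(26/2) - 2.576
z_β = 0.87 · 3.606 - 2.576
z_β = 0.561

Power = Φ(z_β) = Φ(0.561) ≈ 0.713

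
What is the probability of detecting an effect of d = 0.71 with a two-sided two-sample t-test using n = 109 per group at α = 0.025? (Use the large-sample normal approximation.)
Power ≈ 1.00

Power calculation (two-sample t-test, normal approximation):
z_β = d · √(n/2) - z_{α/2}
z_β = 0.71 · √(109/2) - 2.241
z_β = 0.71 · 7.382 - 2.241
z_β = 3.000

Power = Φ(z_β) = Φ(3.000) ≈ 0.999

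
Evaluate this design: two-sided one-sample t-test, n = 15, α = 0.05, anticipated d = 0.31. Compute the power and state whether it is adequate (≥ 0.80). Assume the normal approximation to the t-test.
Power ≈ 0.22; the study is underpowered (power < 0.80)

Power calculation (one-sample t-test, normal approximation):
z_β = d · √n - z_{α/2}
z_β = 0.31 · √15 - 1.960
z_β = 0.31 · 3.873 - 1.960
z_β = -0.759

Power = Φ(z_β) = Φ(-0.759) ≈ 0.224

Effect size d = 0.31 is small by Cohen's convention (0.2/0.5/0.8).

Threshold: power ≥ 0.80 is conventionally adequate.
Power ≈ 0.22 → the study is underpowered (power < 0.80).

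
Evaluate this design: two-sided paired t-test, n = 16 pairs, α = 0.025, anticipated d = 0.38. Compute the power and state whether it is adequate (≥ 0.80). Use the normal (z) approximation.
Power ≈ 0.24; the study is underpowered (power < 0.80)

Power calculation (paired t-test, normal approximation):
z_β = d · √n - z_{α/2}
z_β = 0.38 · √16 - 2.241
z_β = 0.38 · 4.000 - 2.241
z_β = -0.721

Power = Φ(z_β) = Φ(-0.721) ≈ 0.235

Effect size d = 0.38 is small by Cohen's convention (0.2/0.5/0.8).

Threshold: power ≥ 0.80 is conventionally adequate.
Power ≈ 0.24 → the study is underpowered (power < 0.80).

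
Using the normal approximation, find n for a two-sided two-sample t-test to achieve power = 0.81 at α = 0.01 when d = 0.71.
n = 48 per group

Sample size formula (two-sample t-test, normal approximation):
n = 2 · ((z_{α/2} + z_β) / d)²

z_{α/2} = 2.576 (for α = 0.01, two-sided)
z_β = 0.878 (for power = 0.81)
d = 0.71

n = 2 · ((2.576 + 0.878) / 0.71)²
n = 2 · (4.865)²
n ≈ 47.34
Round up to the next whole number: n = 48 per group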